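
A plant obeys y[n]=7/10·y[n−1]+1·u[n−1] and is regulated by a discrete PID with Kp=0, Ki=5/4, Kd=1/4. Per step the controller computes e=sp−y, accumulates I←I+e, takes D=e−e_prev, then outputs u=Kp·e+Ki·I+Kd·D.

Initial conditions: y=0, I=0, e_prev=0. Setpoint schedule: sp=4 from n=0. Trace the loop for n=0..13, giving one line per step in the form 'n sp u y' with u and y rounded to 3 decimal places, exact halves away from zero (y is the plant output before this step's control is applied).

(exact arithmetic carried between steps; '≈' marks a value shown rounded to 6 d.p. or computed from one; I and e_prev carry over from the previous line; the table rounds u and y to 3 d.p., halves away from zero)
n=0: y=0, sp=4, e=sp−y=4; I=4, D=e−e_prev=4; u=0·4+5/4·4+1/4·4=6; next y=7/10·0+1·6=6
n=1: y=6, sp=4, e=sp−y=-2; I=2, D=e−e_prev=-6; u=0·(-2)+5/4·2+1/4·(-6)=1; next y=7/10·6+1·1=5.2
n=2: y=5.2, sp=4, e=sp−y=-1.2; I=0.8, D=e−e_prev=0.8; u=0·(-1.2)+5/4·0.8+1/4·0.8=1.2; next y=7/10·5.2+1·1.2=4.84
n=3: y=4.84, sp=4, e=sp−y=-0.84; I=-0.04, D=e−e_prev=0.36; u=0·(-0.84)+5/4·(-0.04)+1/4·0.36=0.04; next y=7/10·4.84+1·0.04=3.428
n=4: y=3.428, sp=4, e=sp−y=0.572; I=0.532, D=e−e_prev=1.412; u=0·0.572+5/4·0.532+1/4·1.412=1.018; next y=7/10·3.428+1·1.018=3.4176
n=5: y=3.4176, sp=4, e=sp−y=0.5824; I=1.1144, D=e−e_prev=0.0104; u=0·0.5824+5/4·1.1144+1/4·0.0104=1.3956; next y=7/10·3.4176+1·1.3956=3.78792
n=6: y=3.78792, sp=4, e=sp−y=0.21208; I=1.32648, D=e−e_prev=-0.37032; u=0·0.21208+5/4·1.32648+1/4·(-0.37032)=1.56552; next y=7/10·3.78792+1·1.56552=4.217064
n=7: y=4.217064, sp=4, e=sp−y=-0.217064; I=1.109416, D=e−e_prev=-0.429144; u=0·(-0.217064)+5/4·1.109416+1/4·(-0.429144)=1.279484; next y=7/10·4.217064+1·1.279484≈4.231429
n=8: y≈4.231429, sp=4, e=sp−y≈-0.231429; I≈0.877987, D=e−e_prev≈-0.014365; u=0·(-0.231429)+5/4·0.877987+1/4·(-0.014365)≈1.093893; next y=7/10·4.231429+1·1.093893≈4.055893
n=9: y≈4.055893, sp=4, e=sp−y≈-0.055893; I≈0.822094, D=e−e_prev≈0.175536; u=0·(-0.055893)+5/4·0.822094+1/4·0.175536≈1.071502; next y=7/10·4.055893+1·1.071502≈3.910627
n=10: y≈3.910627, sp=4, e=sp−y≈0.089373; I≈0.911467, D=e−e_prev≈0.145266; u=0·0.089373+5/4·0.911467+1/4·0.145266≈1.175651; next y=7/10·3.910627+1·1.175651≈3.913090
n=11: y≈3.913090, sp=4, e=sp−y≈0.086910; I≈0.998378, D=e−e_prev≈-0.002463; u=0·0.086910+5/4·0.998378+1/4·(-0.002463)≈1.247357; next y=7/10·3.913090+1·1.247357≈3.986519
n=12: y≈3.986519, sp=4, e=sp−y≈0.013481; I≈1.011859, D=e−e_prev≈-0.073430; u=0·0.013481+5/4·1.011859+1/4·(-0.073430)≈1.246466; next y=7/10·3.986519+1·1.246466≈4.037029
n=13: y≈4.037029, sp=4, e=sp−y≈-0.037029; I≈0.974829, D=e−e_prev≈-0.050510; u=0·(-0.037029)+5/4·0.974829+1/4·(-0.050510)≈1.205909; next y=7/10·4.037029+1·1.205909≈4.031830

0 4 6.000 0.000
1 4 1.000 6.000
2 4 1.200 5.200
3 4 0.040 4.840
4 4 1.018 3.428
5 4 1.396 3.418
6 4 1.566 3.788
7 4 1.279 4.217
8 4 1.094 4.231
9 4 1.072 4.056
10 4 1.176 3.911
11 4 1.247 3.913
12 4 1.246 3.987
13 4 1.206 4.037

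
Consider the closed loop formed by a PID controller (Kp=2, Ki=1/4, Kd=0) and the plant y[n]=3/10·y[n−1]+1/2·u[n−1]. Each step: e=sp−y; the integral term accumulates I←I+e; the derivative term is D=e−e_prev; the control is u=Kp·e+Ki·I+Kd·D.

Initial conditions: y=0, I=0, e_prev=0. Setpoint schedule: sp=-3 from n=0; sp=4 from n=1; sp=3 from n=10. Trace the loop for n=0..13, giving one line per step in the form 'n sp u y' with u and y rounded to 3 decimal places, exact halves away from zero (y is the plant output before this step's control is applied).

(exact arithmetic carried between steps; '≈' marks a value shown rounded to 6 d.p. or computed from one; I and e_prev carry over from the previous line; the table rounds u and y to 3 d.p., halves away from zero)
n=0: y=0, sp=-3, e=sp−y=-3; I=-3, D=e−e_prev=-3; u=2·(-3)+1/4·(-3)+0·(-3)=-6.75; next y=3/10·0+1/2·(-6.75)=-3.375
n=1: y=-3.375, sp=4, e=sp−y=7.375; I=4.375, D=e−e_prev=10.375; u=2·7.375+1/4·4.375+0·10.375=15.84375; next y=3/10·(-3.375)+1/2·15.84375=6.909375
n=2: y=6.909375, sp=4, e=sp−y=-2.909375; I=1.465625, D=e−e_prev=-10.284375; u=2·(-2.909375)+1/4·1.465625+0·(-10.284375)≈-5.452344; next y=3/10·6.909375+1/2·(-5.452344)≈-0.653359
n=3: y≈-0.653359, sp=4, e=sp−y≈4.653359; I≈6.118984, D=e−e_prev≈7.562734; u=2·4.653359+1/4·6.118984+0·7.562734≈10.836465; next y=3/10·(-0.653359)+1/2·10.836465≈5.222225
n=4: y≈5.222225, sp=4, e=sp−y≈-1.222225; I≈4.896760, D=e−e_prev≈-5.875584; u=2·(-1.222225)+1/4·4.896760+0·(-5.875584)≈-1.220259; next y=3/10·5.222225+1/2·(-1.220259)≈0.956538
n=5: y≈0.956538, sp=4, e=sp−y≈3.043462; I≈7.940222, D=e−e_prev≈4.265687; u=2·3.043462+1/4·7.940222+0·4.265687≈8.071980; next y=3/10·0.956538+1/2·8.071980≈4.322951
n=6: y≈4.322951, sp=4, e=sp−y≈-0.322951; I≈7.617271, D=e−e_prev≈-3.366414; u=2·(-0.322951)+1/4·7.617271+0·(-3.366414)≈1.258415; next y=3/10·4.322951+1/2·1.258415≈1.926093
n=7: y≈1.926093, sp=4, e=sp−y≈2.073907; I≈9.691178, D=e−e_prev≈2.396858; u=2·2.073907+1/4·9.691178+0·2.396858≈6.570609; next y=3/10·1.926093+1/2·6.570609≈3.863132
n=8: y≈3.863132, sp=4, e=sp−y≈0.136868; I≈9.828046, D=e−e_prev≈-1.937039; u=2·0.136868+1/4·9.828046+0·(-1.937039)≈2.730747; next y=3/10·3.863132+1/2·2.730747≈2.524313
n=9: y≈2.524313, sp=4, e=sp−y≈1.475687; I≈11.303732, D=e−e_prev≈1.338819; u=2·1.475687+1/4·11.303732+0·1.338819≈5.777307; next y=3/10·2.524313+1/2·5.777307≈3.645947
n=10: y≈3.645947, sp=3, e=sp−y≈-0.645947; I≈10.657785, D=e−e_prev≈-2.121634; u=2·(-0.645947)+1/4·10.657785+0·(-2.121634)≈1.372552; next y=3/10·3.645947+1/2·1.372552≈1.780060
n=11: y≈1.780060, sp=3, e=sp−y≈1.219940; I≈11.877725, D=e−e_prev≈1.865887; u=2·1.219940+1/4·11.877725+0·1.865887≈5.409311; next y=3/10·1.780060+1/2·5.409311≈3.238674
n=12: y≈3.238674, sp=3, e=sp−y≈-0.238674; I≈11.639051, D=e−e_prev≈-1.458614; u=2·(-0.238674)+1/4·11.639051+0·(-1.458614)≈2.432416; next y=3/10·3.238674+1/2·2.432416≈2.187810
n=13: y≈2.187810, sp=3, e=sp−y≈0.812190; I≈12.451242, D=e−e_prev≈1.050864; u=2·0.812190+1/4·12.451242+0·1.050864≈4.737191; next y=3/10·2.187810+1/2·4.737191≈3.024938

0 -3 -6.750 0.000
1 4 15.844 -3.375
2 4 -5.452 6.909
3 4 10.836 -0.653
4 4 -1.220 5.222
5 4 8.072 0.957
6 4 1.258 4.323
7 4 6.571 1.926
8 4 2.731 3.863
9 4 5.777 2.524
10 3 1.373 3.646
11 3 5.409 1.780
12 3 2.432 3.239
13 3 4.737 2.188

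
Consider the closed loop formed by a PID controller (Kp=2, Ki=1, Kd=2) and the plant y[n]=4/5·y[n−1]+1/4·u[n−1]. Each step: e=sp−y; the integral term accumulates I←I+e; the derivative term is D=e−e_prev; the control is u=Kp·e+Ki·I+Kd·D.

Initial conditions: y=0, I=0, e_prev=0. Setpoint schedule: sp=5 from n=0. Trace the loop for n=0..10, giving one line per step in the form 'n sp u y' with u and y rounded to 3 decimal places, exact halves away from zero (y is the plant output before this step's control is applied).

0 5 25.000 0.000
1 5 -11.250 6.250
2 5 20.313 2.188
3 5 -8.203 6.828
4 5 16.332 3.412
5 5 -5.916 6.812
6 5 13.280 3.971
7 5 -4.003 6.497
8 5 11.052 4.197
9 5 -2.363 6.121
10 5 9.438 4.306

(exact arithmetic carried between steps; '≈' marks a value shown rounded to 6 d.p. or computed from one; I and e_prev carry over from the previous line; the table rounds u and y to 3 d.p., halves away from zero)
n=0: y=0, sp=5, e=sp−y=5; I=5, D=e−e_prev=5; u=2·5+1·5+2·5=25; next y=4/5·0+1/4·25=6.25
n=1: y=6.25, sp=5, e=sp−y=-1.25; I=3.75, D=e−e_prev=-6.25; u=2·(-1.25)+1·3.75+2·(-6.25)=-11.25; next y=4/5·6.25+1/4·(-11.25)=2.1875
n=2: y=2.1875, sp=5, e=sp−y=2.8125; I=6.5625, D=e−e_prev=4.0625; u=2·2.8125+1·6.5625+2·4.0625=20.3125; next y=4/5·2.1875+1/4·20.3125=6.828125
n=3: y=6.828125, sp=5, e=sp−y=-1.828125; I=4.734375, D=e−e_prev=-4.640625; u=2·(-1.828125)+1·4.734375+2·(-4.640625)=-8.203125; next y=4/5·6.828125+1/4·(-8.203125)≈3.411719
n=4: y≈3.411719, sp=5, e=sp−y≈1.588281; I≈6.322656, D=e−e_prev≈3.416406; u=2·1.588281+1·6.322656+2·3.416406≈16.332031; next y=4/5·3.411719+1/4·16.332031≈6.812383
n=5: y≈6.812383, sp=5, e=sp−y≈-1.812383; I≈4.510273, D=e−e_prev≈-3.400664; u=2·(-1.812383)+1·4.510273+2·(-3.400664)≈-5.915820; next y=4/5·6.812383+1/4·(-5.915820)≈3.970951
n=6: y≈3.970951, sp=5, e=sp−y≈1.029049; I≈5.539322, D=e−e_prev≈2.841432; u=2·1.029049+1·5.539322+2·2.841432≈13.280283; next y=4/5·3.970951+1/4·13.280283≈6.496832
n=7: y≈6.496832, sp=5, e=sp−y≈-1.496832; I≈4.042491, D=e−e_prev≈-2.525881; u=2·(-1.496832)+1·4.042491+2·(-2.525881)≈-4.002934; next y=4/5·6.496832+1/4·(-4.002934)≈4.196732
n=8: y≈4.196732, sp=5, e=sp−y≈0.803268; I≈4.845759, D=e−e_prev≈2.300100; u=2·0.803268+1·4.845759+2·2.300100≈11.052495; next y=4/5·4.196732+1/4·11.052495≈6.120509
n=9: y≈6.120509, sp=5, e=sp−y≈-1.120509; I≈3.725249, D=e−e_prev≈-1.923777; u=2·(-1.120509)+1·3.725249+2·(-1.923777)≈-2.363323; next y=4/5·6.120509+1/4·(-2.363323)≈4.305576
n=10: y≈4.305576, sp=5, e=sp−y≈0.694424; I≈4.419673, D=e−e_prev≈1.814933; u=2·0.694424+1·4.419673+2·1.814933≈9.438385; next y=4/5·4.305576+1/4·9.438385≈5.804058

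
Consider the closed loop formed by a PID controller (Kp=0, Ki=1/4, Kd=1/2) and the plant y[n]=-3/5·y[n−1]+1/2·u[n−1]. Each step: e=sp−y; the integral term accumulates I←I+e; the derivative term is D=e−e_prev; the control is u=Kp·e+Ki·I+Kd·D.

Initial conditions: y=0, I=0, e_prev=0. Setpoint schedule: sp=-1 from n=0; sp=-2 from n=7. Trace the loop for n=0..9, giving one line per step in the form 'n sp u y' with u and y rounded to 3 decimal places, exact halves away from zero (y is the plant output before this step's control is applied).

(exact arithmetic carried between steps; '≈' marks a value shown rounded to 6 d.p. or computed from one; I and e_prev carry over from the previous line; the table rounds u and y to 3 d.p., halves away from zero)
n=0: y=0, sp=-1, e=sp−y=-1; I=-1, D=e−e_prev=-1; u=0·(-1)+1/4·(-1)+1/2·(-1)=-0.75; next y=-3/5·0+1/2·(-0.75)=-0.375
n=1: y=-0.375, sp=-1, e=sp−y=-0.625; I=-1.625, D=e−e_prev=0.375; u=0·(-0.625)+1/4·(-1.625)+1/2·0.375=-0.21875; next y=-3/5·(-0.375)+1/2·(-0.21875)=0.115625
n=2: y=0.115625, sp=-1, e=sp−y=-1.115625; I=-2.740625, D=e−e_prev=-0.490625; u=0·(-1.115625)+1/4·(-2.740625)+1/2·(-0.490625)≈-0.930469; next y=-3/5·0.115625+1/2·(-0.930469)≈-0.534609
n=3: y≈-0.534609, sp=-1, e=sp−y≈-0.465391; I≈-3.206016, D=e−e_prev≈0.650234; u=0·(-0.465391)+1/4·(-3.206016)+1/2·0.650234≈-0.476387; next y=-3/5·(-0.534609)+1/2·(-0.476387)≈0.082572
n=4: y≈0.082572, sp=-1, e=sp−y≈-1.082572; I≈-4.288588, D=e−e_prev≈-0.617182; u=0·(-1.082572)+1/4·(-4.288588)+1/2·(-0.617182)≈-1.380738; next y=-3/5·0.082572+1/2·(-1.380738)≈-0.739912
n=5: y≈-0.739912, sp=-1, e=sp−y≈-0.260088; I≈-4.548676, D=e−e_prev≈0.822485; u=0·(-0.260088)+1/4·(-4.548676)+1/2·0.822485≈-0.725927; next y=-3/5·(-0.739912)+1/2·(-0.725927)≈0.080984
n=6: y≈0.080984, sp=-1, e=sp−y≈-1.080984; I≈-5.629660, D=e−e_prev≈-0.820896; u=0·(-1.080984)+1/4·(-5.629660)+1/2·(-0.820896)≈-1.817863; next y=-3/5·0.080984+1/2·(-1.817863)≈-0.957522
n=7: y≈-0.957522, sp=-2, e=sp−y≈-1.042478; I≈-6.672138, D=e−e_prev≈0.038506; u=0·(-1.042478)+1/4·(-6.672138)+1/2·0.038506≈-1.648781; next y=-3/5·(-0.957522)+1/2·(-1.648781)≈-0.249878
n=8: y≈-0.249878, sp=-2, e=sp−y≈-1.750122; I≈-8.422260, D=e−e_prev≈-0.707644; u=0·(-1.750122)+1/4·(-8.422260)+1/2·(-0.707644)≈-2.459387; next y=-3/5·(-0.249878)+1/2·(-2.459387)≈-1.079767
n=9: y≈-1.079767, sp=-2, e=sp−y≈-0.920233; I≈-9.342493, D=e−e_prev≈0.829890; u=0·(-0.920233)+1/4·(-9.342493)+1/2·0.829890≈-1.920679; next y=-3/5·(-1.079767)+1/2·(-1.920679)≈-0.312479

0 -1 -0.750 0.000
1 -1 -0.219 -0.375
2 -1 -0.930 0.116
3 -1 -0.476 -0.535
4 -1 -1.381 0.083
5 -1 -0.726 -0.740
6 -1 -1.818 0.081
7 -2 -1.649 -0.958
8 -2 -2.459 -0.250
9 -2 -1.921 -1.080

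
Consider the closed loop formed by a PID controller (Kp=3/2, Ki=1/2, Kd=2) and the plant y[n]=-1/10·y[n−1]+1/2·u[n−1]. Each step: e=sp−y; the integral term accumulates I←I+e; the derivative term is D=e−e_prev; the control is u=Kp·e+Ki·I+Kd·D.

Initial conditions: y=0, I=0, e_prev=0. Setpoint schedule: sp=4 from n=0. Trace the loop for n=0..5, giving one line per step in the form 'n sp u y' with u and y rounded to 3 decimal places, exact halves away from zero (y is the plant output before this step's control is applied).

0 4 16.000 0.000
1 4 -22.000 8.000
2 4 71.200 -11.800
3 4 -154.820 36.780
4 4 397.422 -81.088
5 4 -947.401 206.820

(exact arithmetic carried between steps; '≈' marks a value shown rounded to 6 d.p. or computed from one; I and e_prev carry over from the previous line; the table rounds u and y to 3 d.p., halves away from zero)
n=0: y=0, sp=4, e=sp−y=4; I=4, D=e−e_prev=4; u=3/2·4+1/2·4+2·4=16; next y=-1/10·0+1/2·16=8
n=1: y=8, sp=4, e=sp−y=-4; I=0, D=e−e_prev=-8; u=3/2·(-4)+1/2·0+2·(-8)=-22; next y=-1/10·8+1/2·(-22)=-11.8
n=2: y=-11.8, sp=4, e=sp−y=15.8; I=15.8, D=e−e_prev=19.8; u=3/2·15.8+1/2·15.8+2·19.8=71.2; next y=-1/10·(-11.8)+1/2·71.2=36.78
n=3: y=36.78, sp=4, e=sp−y=-32.78; I=-16.98, D=e−e_prev=-48.58; u=3/2·(-32.78)+1/2·(-16.98)+2·(-48.58)=-154.82; next y=-1/10·36.78+1/2·(-154.82)=-81.088
n=4: y=-81.088, sp=4, e=sp−y=85.088; I=68.108, D=e−e_prev=117.868; u=3/2·85.088+1/2·68.108+2·117.868=397.422; next y=-1/10·(-81.088)+1/2·397.422=206.8198
n=5: y=206.8198, sp=4, e=sp−y=-202.8198; I=-134.7118, D=e−e_prev=-287.9078; u=3/2·(-202.8198)+1/2·(-134.7118)+2·(-287.9078)=-947.4012; next y=-1/10·206.8198+1/2·(-947.4012)=-494.38258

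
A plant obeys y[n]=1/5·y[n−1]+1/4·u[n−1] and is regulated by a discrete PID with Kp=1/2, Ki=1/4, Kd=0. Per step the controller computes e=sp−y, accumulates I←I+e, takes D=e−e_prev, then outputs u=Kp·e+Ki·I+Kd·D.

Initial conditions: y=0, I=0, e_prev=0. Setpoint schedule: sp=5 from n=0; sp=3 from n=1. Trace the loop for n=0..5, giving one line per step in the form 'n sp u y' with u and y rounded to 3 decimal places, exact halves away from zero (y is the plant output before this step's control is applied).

0 5 3.750 0.000
1 3 2.797 0.938
2 3 3.351 0.887
3 3 3.783 1.015
4 3 4.179 1.149
5 3 4.547 1.274

(exact arithmetic carried between steps; '≈' marks a value shown rounded to 6 d.p. or computed from one; I and e_prev carry over from the previous line; the table rounds u and y to 3 d.p., halves away from zero)
n=0: y=0, sp=5, e=sp−y=5; I=5, D=e−e_prev=5; u=1/2·5+1/4·5+0·5=3.75; next y=1/5·0+1/4·3.75=0.9375
n=1: y=0.9375, sp=3, e=sp−y=2.0625; I=7.0625, D=e−e_prev=-2.9375; u=1/2·2.0625+1/4·7.0625+0·(-2.9375)=2.796875; next y=1/5·0.9375+1/4·2.796875≈0.886719
n=2: y≈0.886719, sp=3, e=sp−y≈2.113281; I≈9.175781, D=e−e_prev≈0.050781; u=1/2·2.113281+1/4·9.175781+0·0.050781≈3.350586; next y=1/5·0.886719+1/4·3.350586≈1.014990
n=3: y≈1.014990, sp=3, e=sp−y≈1.985010; I≈11.160791, D=e−e_prev≈-0.128271; u=1/2·1.985010+1/4·11.160791+0·(-0.128271)≈3.782703; next y=1/5·1.014990+1/4·3.782703≈1.148674
n=4: y≈1.148674, sp=3, e=sp−y≈1.851326; I≈13.012117, D=e−e_prev≈-0.133683; u=1/2·1.851326+1/4·13.012117+0·(-0.133683)≈4.178692; next y=1/5·1.148674+1/4·4.178692≈1.274408
n=5: y≈1.274408, sp=3, e=sp−y≈1.725592; I≈14.737709, D=e−e_prev≈-0.125734; u=1/2·1.725592+1/4·14.737709+0·(-0.125734)≈4.547223; next y=1/5·1.274408+1/4·4.547223≈1.391687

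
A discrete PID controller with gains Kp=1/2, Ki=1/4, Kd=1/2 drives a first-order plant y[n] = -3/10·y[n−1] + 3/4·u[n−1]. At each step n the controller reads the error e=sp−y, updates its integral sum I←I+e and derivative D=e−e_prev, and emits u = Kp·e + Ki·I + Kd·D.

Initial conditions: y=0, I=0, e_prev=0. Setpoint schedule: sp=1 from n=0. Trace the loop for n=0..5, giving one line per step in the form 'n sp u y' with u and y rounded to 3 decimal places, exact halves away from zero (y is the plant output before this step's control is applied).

0 1 1.250 0.000
1 1 -0.172 0.938
2 1 1.997 -0.410
3 1 -0.863 1.621
4 1 3.440 -1.133
5 1 -2.471 2.920

(exact arithmetic carried between steps; '≈' marks a value shown rounded to 6 d.p. or computed from one; I and e_prev carry over from the previous line; the table rounds u and y to 3 d.p., halves away from zero)
n=0: y=0, sp=1, e=sp−y=1; I=1, D=e−e_prev=1; u=1/2·1+1/4·1+1/2·1=1.25; next y=-3/10·0+3/4·1.25=0.9375
n=1: y=0.9375, sp=1, e=sp−y=0.0625; I=1.0625, D=e−e_prev=-0.9375; u=1/2·0.0625+1/4·1.0625+1/2·(-0.9375)=-0.171875; next y=-3/10·0.9375+3/4·(-0.171875)≈-0.410156
n=2: y≈-0.410156, sp=1, e=sp−y≈1.410156; I≈2.472656, D=e−e_prev≈1.347656; u=1/2·1.410156+1/4·2.472656+1/2·1.347656≈1.997070; next y=-3/10·(-0.410156)+3/4·1.997070≈1.620850
n=3: y≈1.620850, sp=1, e=sp−y≈-0.620850; I≈1.851807, D=e−e_prev≈-2.031006; u=1/2·(-0.620850)+1/4·1.851807+1/2·(-2.031006)≈-0.862976; next y=-3/10·1.620850+3/4·(-0.862976)≈-1.133487
n=4: y≈-1.133487, sp=1, e=sp−y≈2.133487; I≈3.985294, D=e−e_prev≈2.754337; u=1/2·2.133487+1/4·3.985294+1/2·2.754337≈3.440235; next y=-3/10·(-1.133487)+3/4·3.440235≈2.920222
n=5: y≈2.920222, sp=1, e=sp−y≈-1.920222; I≈2.065071, D=e−e_prev≈-4.053709; u=1/2·(-1.920222)+1/4·2.065071+1/2·(-4.053709)≈-2.470698; next y=-3/10·2.920222+3/4·(-2.470698)≈-2.729090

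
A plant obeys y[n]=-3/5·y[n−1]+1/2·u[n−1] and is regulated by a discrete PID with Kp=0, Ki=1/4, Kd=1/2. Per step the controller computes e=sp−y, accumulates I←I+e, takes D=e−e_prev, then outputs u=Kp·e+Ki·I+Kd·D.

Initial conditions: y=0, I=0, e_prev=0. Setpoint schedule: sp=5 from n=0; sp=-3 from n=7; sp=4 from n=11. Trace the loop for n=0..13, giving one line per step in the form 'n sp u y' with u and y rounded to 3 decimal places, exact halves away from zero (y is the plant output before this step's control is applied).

0 5 3.750 0.000
1 5 1.094 1.875
2 5 4.652 -0.578
3 5 2.382 2.673
4 5 6.904 -0.413
5 5 3.630 3.700
6 5 9.089 -0.405
7 -3 -1.506 4.788
8 -3 9.453 -3.626
9 -3 -2.493 6.902
10 -3 9.513 -5.388
11 4 -0.817 7.989
12 4 11.267 -5.202
13 4 -3.496 8.755

(exact arithmetic carried between steps; '≈' marks a value shown rounded to 6 d.p. or computed from one; I and e_prev carry over from the previous line; the table rounds u and y to 3 d.p., halves away from zero)
n=0: y=0, sp=5, e=sp−y=5; I=5, D=e−e_prev=5; u=0·5+1/4·5+1/2·5=3.75; next y=-3/5·0+1/2·3.75=1.875
n=1: y=1.875, sp=5, e=sp−y=3.125; I=8.125, D=e−e_prev=-1.875; u=0·3.125+1/4·8.125+1/2·(-1.875)=1.09375; next y=-3/5·1.875+1/2·1.09375=-0.578125
n=2: y=-0.578125, sp=5, e=sp−y=5.578125; I=13.703125, D=e−e_prev=2.453125; u=0·5.578125+1/4·13.703125+1/2·2.453125≈4.652344; next y=-3/5·(-0.578125)+1/2·4.652344≈2.673047
n=3: y≈2.673047, sp=5, e=sp−y≈2.326953; I≈16.030078, D=e−e_prev≈-3.251172; u=0·2.326953+1/4·16.030078+1/2·(-3.251172)≈2.381934; next y=-3/5·2.673047+1/2·2.381934≈-0.412861
n=4: y≈-0.412861, sp=5, e=sp−y≈5.412861; I≈21.442939, D=e−e_prev≈3.085908; u=0·5.412861+1/4·21.442939+1/2·3.085908≈6.903689; next y=-3/5·(-0.412861)+1/2·6.903689≈3.699561
n=5: y≈3.699561, sp=5, e=sp−y≈1.300439; I≈22.743378, D=e−e_prev≈-4.112423; u=0·1.300439+1/4·22.743378+1/2·(-4.112423)≈3.629633; next y=-3/5·3.699561+1/2·3.629633≈-0.404920
n=6: y≈-0.404920, sp=5, e=sp−y≈5.404920; I≈28.148298, D=e−e_prev≈4.104481; u=0·5.404920+1/4·28.148298+1/2·4.104481≈9.089315; next y=-3/5·(-0.404920)+1/2·9.089315≈4.787610
n=7: y≈4.787610, sp=-3, e=sp−y≈-7.787610; I≈20.360689, D=e−e_prev≈-13.192530; u=0·(-7.787610)+1/4·20.360689+1/2·(-13.192530)≈-1.506093; next y=-3/5·4.787610+1/2·(-1.506093)≈-3.625612
n=8: y≈-3.625612, sp=-3, e=sp−y≈0.625612; I≈20.986301, D=e−e_prev≈8.413222; u=0·0.625612+1/4·20.986301+1/2·8.413222≈9.453186; next y=-3/5·(-3.625612)+1/2·9.453186≈6.901960
n=9: y≈6.901960, sp=-3, e=sp−y≈-9.901960; I≈11.084340, D=e−e_prev≈-10.527573; u=0·(-9.901960)+1/4·11.084340+1/2·(-10.527573)≈-2.492701; next y=-3/5·6.901960+1/2·(-2.492701)≈-5.387527
n=10: y≈-5.387527, sp=-3, e=sp−y≈2.387527; I≈13.471867, D=e−e_prev≈12.289487; u=0·2.387527+1/4·13.471867+1/2·12.289487≈9.512710; next y=-3/5·(-5.387527)+1/2·9.512710≈7.988871
n=11: y≈7.988871, sp=4, e=sp−y≈-3.988871; I≈9.482996, D=e−e_prev≈-6.376398; u=0·(-3.988871)+1/4·9.482996+1/2·(-6.376398)≈-0.817450; next y=-3/5·7.988871+1/2·(-0.817450)≈-5.202048
n=12: y≈-5.202048, sp=4, e=sp−y≈9.202048; I≈18.685044, D=e−e_prev≈13.190919; u=0·9.202048+1/4·18.685044+1/2·13.190919≈11.266721; next y=-3/5·(-5.202048)+1/2·11.266721≈8.754589
n=13: y≈8.754589, sp=4, e=sp−y≈-4.754589; I≈13.930455, D=e−e_prev≈-13.956637; u=0·(-4.754589)+1/4·13.930455+1/2·(-13.956637)≈-3.495705; next y=-3/5·8.754589+1/2·(-3.495705)≈-7.000606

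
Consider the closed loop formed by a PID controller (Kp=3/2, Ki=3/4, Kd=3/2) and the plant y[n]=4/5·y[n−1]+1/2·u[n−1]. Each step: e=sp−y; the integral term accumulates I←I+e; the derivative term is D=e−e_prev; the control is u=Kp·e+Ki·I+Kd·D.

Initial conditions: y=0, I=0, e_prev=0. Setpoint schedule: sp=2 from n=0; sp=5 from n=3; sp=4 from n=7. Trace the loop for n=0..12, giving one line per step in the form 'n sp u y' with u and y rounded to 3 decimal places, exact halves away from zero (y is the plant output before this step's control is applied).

0 2 7.500 0.000
1 2 -8.063 3.750
2 2 14.180 -1.031
3 5 -6.829 6.265
4 5 16.170 1.597
5 5 -17.400 9.363
6 5 30.623 -1.210
7 4 -42.653 14.344
8 4 65.152 -9.852
9 4 -90.301 24.694
10 4 133.833 -25.395
11 4 -189.238 46.600
12 4 276.576 -57.339

(exact arithmetic carried between steps; '≈' marks a value shown rounded to 6 d.p. or computed from one; I and e_prev carry over from the previous line; the table rounds u and y to 3 d.p., halves away from zero)
n=0: y=0, sp=2, e=sp−y=2; I=2, D=e−e_prev=2; u=3/2·2+3/4·2+3/2·2=7.5; next y=4/5·0+1/2·7.5=3.75
n=1: y=3.75, sp=2, e=sp−y=-1.75; I=0.25, D=e−e_prev=-3.75; u=3/2·(-1.75)+3/4·0.25+3/2·(-3.75)=-8.0625; next y=4/5·3.75+1/2·(-8.0625)=-1.03125
n=2: y=-1.03125, sp=2, e=sp−y=3.03125; I=3.28125, D=e−e_prev=4.78125; u=3/2·3.03125+3/4·3.28125+3/2·4.78125≈14.179688; next y=4/5·(-1.03125)+1/2·14.179688≈6.264844
n=3: y≈6.264844, sp=5, e=sp−y≈-1.264844; I≈2.016406, D=e−e_prev≈-4.296094; u=3/2·(-1.264844)+3/4·2.016406+3/2·(-4.296094)≈-6.829102; next y=4/5·6.264844+1/2·(-6.829102)≈1.597324
n=4: y≈1.597324, sp=5, e=sp−y≈3.402676; I≈5.419082, D=e−e_prev≈4.667520; u=3/2·3.402676+3/4·5.419082+3/2·4.667520≈16.169604; next y=4/5·1.597324+1/2·16.169604≈9.362662
n=5: y≈9.362662, sp=5, e=sp−y≈-4.362662; I≈1.056420, D=e−e_prev≈-7.765337; u=3/2·(-4.362662)+3/4·1.056420+3/2·(-7.765337)≈-17.399683; next y=4/5·9.362662+1/2·(-17.399683)≈-1.209712
n=6: y≈-1.209712, sp=5, e=sp−y≈6.209712; I≈7.266133, D=e−e_prev≈10.572374; u=3/2·6.209712+3/4·7.266133+3/2·10.572374≈30.622729; next y=4/5·(-1.209712)+1/2·30.622729≈14.343595
n=7: y≈14.343595, sp=4, e=sp−y≈-10.343595; I≈-3.077462, D=e−e_prev≈-16.553307; u=3/2·(-10.343595)+3/4·(-3.077462)+3/2·(-16.553307)≈-42.653449; next y=4/5·14.343595+1/2·(-42.653449)≈-9.851849
n=8: y≈-9.851849, sp=4, e=sp−y≈13.851849; I≈10.774387, D=e−e_prev≈24.195443; u=3/2·13.851849+3/4·10.774387+3/2·24.195443≈65.151728; next y=4/5·(-9.851849)+1/2·65.151728≈24.694385
n=9: y≈24.694385, sp=4, e=sp−y≈-20.694385; I≈-9.919998, D=e−e_prev≈-34.546234; u=3/2·(-20.694385)+3/4·(-9.919998)+3/2·(-34.546234)≈-90.300927; next y=4/5·24.694385+1/2·(-90.300927)≈-25.394955
n=10: y≈-25.394955, sp=4, e=sp−y≈29.394955; I≈19.474957, D=e−e_prev≈50.089340; u=3/2·29.394955+3/4·19.474957+3/2·50.089340≈133.832662; next y=4/5·(-25.394955)+1/2·133.832662≈46.600367
n=11: y≈46.600367, sp=4, e=sp−y≈-42.600367; I≈-23.125409, D=e−e_prev≈-71.995322; u=3/2·(-42.600367)+3/4·(-23.125409)+3/2·(-71.995322)≈-189.237590; next y=4/5·46.600367+1/2·(-189.237590)≈-57.338502
n=12: y≈-57.338502, sp=4, e=sp−y≈61.338502; I≈38.213092, D=e−e_prev≈103.938868; u=3/2·61.338502+3/4·38.213092+3/2·103.938868≈276.575874; next y=4/5·(-57.338502)+1/2·276.575874≈92.417136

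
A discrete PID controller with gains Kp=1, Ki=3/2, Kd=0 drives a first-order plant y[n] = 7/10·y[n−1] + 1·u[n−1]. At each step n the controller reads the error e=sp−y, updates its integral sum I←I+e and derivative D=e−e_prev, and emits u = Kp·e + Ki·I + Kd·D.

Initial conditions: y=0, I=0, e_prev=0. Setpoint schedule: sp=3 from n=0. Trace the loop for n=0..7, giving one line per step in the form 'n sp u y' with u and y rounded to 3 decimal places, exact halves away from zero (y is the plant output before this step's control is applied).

(exact arithmetic carried between steps; '≈' marks a value shown rounded to 6 d.p. or computed from one; I and e_prev carry over from the previous line; the table rounds u and y to 3 d.p., halves away from zero)
n=0: y=0, sp=3, e=sp−y=3; I=3, D=e−e_prev=3; u=1·3+3/2·3+0·3=7.5; next y=7/10·0+1·7.5=7.5
n=1: y=7.5, sp=3, e=sp−y=-4.5; I=-1.5, D=e−e_prev=-7.5; u=1·(-4.5)+3/2·(-1.5)+0·(-7.5)=-6.75; next y=7/10·7.5+1·(-6.75)=-1.5
n=2: y=-1.5, sp=3, e=sp−y=4.5; I=3, D=e−e_prev=9; u=1·4.5+3/2·3+0·9=9; next y=7/10·(-1.5)+1·9=7.95
n=3: y=7.95, sp=3, e=sp−y=-4.95; I=-1.95, D=e−e_prev=-9.45; u=1·(-4.95)+3/2·(-1.95)+0·(-9.45)=-7.875; next y=7/10·7.95+1·(-7.875)=-2.31
n=4: y=-2.31, sp=3, e=sp−y=5.31; I=3.36, D=e−e_prev=10.26; u=1·5.31+3/2·3.36+0·10.26=10.35; next y=7/10·(-2.31)+1·10.35=8.733
n=5: y=8.733, sp=3, e=sp−y=-5.733; I=-2.373, D=e−e_prev=-11.043; u=1·(-5.733)+3/2·(-2.373)+0·(-11.043)=-9.2925; next y=7/10·8.733+1·(-9.2925)=-3.1794
n=6: y=-3.1794, sp=3, e=sp−y=6.1794; I=3.8064, D=e−e_prev=11.9124; u=1·6.1794+3/2·3.8064+0·11.9124=11.889; next y=7/10·(-3.1794)+1·11.889=9.66342
n=7: y=9.66342, sp=3, e=sp−y=-6.66342; I=-2.85702, D=e−e_prev=-12.84282; u=1·(-6.66342)+3/2·(-2.85702)+0·(-12.84282)=-10.94895; next y=7/10·9.66342+1·(-10.94895)=-4.184556

0 3 7.500 0.000
1 3 -6.750 7.500
2 3 9.000 -1.500
3 3 -7.875 7.950
4 3 10.350 -2.310
5 3 -9.293 8.733
6 3 11.889 -3.179
7 3 -10.949 9.663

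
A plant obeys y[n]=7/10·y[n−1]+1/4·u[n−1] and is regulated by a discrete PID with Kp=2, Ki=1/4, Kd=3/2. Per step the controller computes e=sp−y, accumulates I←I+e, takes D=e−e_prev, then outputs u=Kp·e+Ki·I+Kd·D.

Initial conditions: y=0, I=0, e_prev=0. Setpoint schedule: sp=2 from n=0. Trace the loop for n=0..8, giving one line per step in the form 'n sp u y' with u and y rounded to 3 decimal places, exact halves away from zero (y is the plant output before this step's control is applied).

0 2 7.500 0.000
1 2 -2.031 1.875
2 2 4.826 0.805
3 2 -0.100 1.770
4 2 3.490 1.214
5 2 0.947 1.722
6 2 2.829 1.442
7 2 1.519 1.717
8 2 2.509 1.581

(exact arithmetic carried between steps; '≈' marks a value shown rounded to 6 d.p. or computed from one; I and e_prev carry over from the previous line; the table rounds u and y to 3 d.p., halves away from zero)
n=0: y=0, sp=2, e=sp−y=2; I=2, D=e−e_prev=2; u=2·2+1/4·2+3/2·2=7.5; next y=7/10·0+1/4·7.5=1.875
n=1: y=1.875, sp=2, e=sp−y=0.125; I=2.125, D=e−e_prev=-1.875; u=2·0.125+1/4·2.125+3/2·(-1.875)=-2.03125; next y=7/10·1.875+1/4·(-2.03125)≈0.804688
n=2: y≈0.804688, sp=2, e=sp−y≈1.195313; I≈3.320313, D=e−e_prev≈1.070313; u=2·1.195313+1/4·3.320313+3/2·1.070313≈4.826172; next y=7/10·0.804688+1/4·4.826172≈1.769824
n=3: y≈1.769824, sp=2, e=sp−y≈0.230176; I≈3.550488, D=e−e_prev≈-0.965137; u=2·0.230176+1/4·3.550488+3/2·(-0.965137)≈-0.099731; next y=7/10·1.769824+1/4·(-0.099731)≈1.213944
n=4: y≈1.213944, sp=2, e=sp−y≈0.786056; I≈4.336544, D=e−e_prev≈0.555880; u=2·0.786056+1/4·4.336544+3/2·0.555880≈3.490068; next y=7/10·1.213944+1/4·3.490068≈1.722278
n=5: y≈1.722278, sp=2, e=sp−y≈0.277722; I≈4.614266, D=e−e_prev≈-0.508334; u=2·0.277722+1/4·4.614266+3/2·(-0.508334)≈0.946510; next y=7/10·1.722278+1/4·0.946510≈1.442222
n=6: y≈1.442222, sp=2, e=sp−y≈0.557778; I≈5.172044, D=e−e_prev≈0.280056; u=2·0.557778+1/4·5.172044+3/2·0.280056≈2.828651; next y=7/10·1.442222+1/4·2.828651≈1.716718
n=7: y≈1.716718, sp=2, e=sp−y≈0.283282; I≈5.455326, D=e−e_prev≈-0.274496; u=2·0.283282+1/4·5.455326+3/2·(-0.274496)≈1.518651; next y=7/10·1.716718+1/4·1.518651≈1.581365
n=8: y≈1.581365, sp=2, e=sp−y≈0.418635; I≈5.873961, D=e−e_prev≈0.135353; u=2·0.418635+1/4·5.873961+3/2·0.135353≈2.508788; next y=7/10·1.581365+1/4·2.508788≈1.734153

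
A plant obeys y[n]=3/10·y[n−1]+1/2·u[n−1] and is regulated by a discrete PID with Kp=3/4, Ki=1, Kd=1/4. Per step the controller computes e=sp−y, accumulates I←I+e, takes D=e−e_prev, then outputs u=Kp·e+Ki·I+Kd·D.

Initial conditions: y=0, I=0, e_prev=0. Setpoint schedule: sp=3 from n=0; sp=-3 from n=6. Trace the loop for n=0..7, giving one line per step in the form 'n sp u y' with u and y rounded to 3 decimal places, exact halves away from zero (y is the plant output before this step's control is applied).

0 3 6.000 0.000
1 3 2.250 3.000
2 3 4.950 2.025
3 3 3.566 3.083
4 3 4.497 2.708
5 3 3.989 3.061
6 -3 -7.687 2.913
7 -3 -0.372 -2.970

(exact arithmetic carried between steps; '≈' marks a value shown rounded to 6 d.p. or computed from one; I and e_prev carry over from the previous line; the table rounds u and y to 3 d.p., halves away from zero)
n=0: y=0, sp=3, e=sp−y=3; I=3, D=e−e_prev=3; u=3/4·3+1·3+1/4·3=6; next y=3/10·0+1/2·6=3
n=1: y=3, sp=3, e=sp−y=0; I=3, D=e−e_prev=-3; u=3/4·0+1·3+1/4·(-3)=2.25; next y=3/10·3+1/2·2.25=2.025
n=2: y=2.025, sp=3, e=sp−y=0.975; I=3.975, D=e−e_prev=0.975; u=3/4·0.975+1·3.975+1/4·0.975=4.95; next y=3/10·2.025+1/2·4.95=3.0825
n=3: y=3.0825, sp=3, e=sp−y=-0.0825; I=3.8925, D=e−e_prev=-1.0575; u=3/4·(-0.0825)+1·3.8925+1/4·(-1.0575)=3.56625; next y=3/10·3.0825+1/2·3.56625=2.707875
n=4: y=2.707875, sp=3, e=sp−y=0.292125; I=4.184625, D=e−e_prev=0.374625; u=3/4·0.292125+1·4.184625+1/4·0.374625=4.497375; next y=3/10·2.707875+1/2·4.497375=3.06105
n=5: y=3.06105, sp=3, e=sp−y=-0.06105; I=4.123575, D=e−e_prev=-0.353175; u=3/4·(-0.06105)+1·4.123575+1/4·(-0.353175)≈3.989494; next y=3/10·3.06105+1/2·3.989494≈2.913062
n=6: y≈2.913062, sp=-3, e=sp−y≈-5.913062; I≈-1.789487, D=e−e_prev≈-5.852012; u=3/4·(-5.913062)+1·(-1.789487)+1/4·(-5.852012)≈-7.687286; next y=3/10·2.913062+1/2·(-7.687286)≈-2.969725
n=7: y≈-2.969725, sp=-3, e=sp−y≈-0.030275; I≈-1.819762, D=e−e_prev≈5.882786; u=3/4·(-0.030275)+1·(-1.819762)+1/4·5.882786≈-0.371772; next y=3/10·(-2.969725)+1/2·(-0.371772)≈-1.076804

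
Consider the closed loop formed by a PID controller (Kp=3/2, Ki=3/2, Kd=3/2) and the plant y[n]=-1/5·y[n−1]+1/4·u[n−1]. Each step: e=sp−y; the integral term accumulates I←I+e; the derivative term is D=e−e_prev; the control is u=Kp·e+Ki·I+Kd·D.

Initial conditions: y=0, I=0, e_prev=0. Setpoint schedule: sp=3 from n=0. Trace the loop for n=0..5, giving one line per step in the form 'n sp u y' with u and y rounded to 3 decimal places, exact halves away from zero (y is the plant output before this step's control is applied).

0 3 13.500 0.000
1 3 -1.688 3.375
2 3 22.936 -1.097
3 3 -9.353 5.953
4 3 39.463 -3.529
5 3 -28.419 10.571

(exact arithmetic carried between steps; '≈' marks a value shown rounded to 6 d.p. or computed from one; I and e_prev carry over from the previous line; the table rounds u and y to 3 d.p., halves away from zero)
n=0: y=0, sp=3, e=sp−y=3; I=3, D=e−e_prev=3; u=3/2·3+3/2·3+3/2·3=13.5; next y=-1/5·0+1/4·13.5=3.375
n=1: y=3.375, sp=3, e=sp−y=-0.375; I=2.625, D=e−e_prev=-3.375; u=3/2·(-0.375)+3/2·2.625+3/2·(-3.375)=-1.6875; next y=-1/5·3.375+1/4·(-1.6875)=-1.096875
n=2: y=-1.096875, sp=3, e=sp−y=4.096875; I=6.721875, D=e−e_prev=4.471875; u=3/2·4.096875+3/2·6.721875+3/2·4.471875≈22.935938; next y=-1/5·(-1.096875)+1/4·22.935938≈5.953359
n=3: y≈5.953359, sp=3, e=sp−y≈-2.953359; I≈3.768516, D=e−e_prev≈-7.050234; u=3/2·(-2.953359)+3/2·3.768516+3/2·(-7.050234)≈-9.352617; next y=-1/5·5.953359+1/4·(-9.352617)≈-3.528826
n=4: y≈-3.528826, sp=3, e=sp−y≈6.528826; I≈10.297342, D=e−e_prev≈9.482186; u=3/2·6.528826+3/2·10.297342+3/2·9.482186≈39.462530; next y=-1/5·(-3.528826)+1/4·39.462530≈10.571398
n=5: y≈10.571398, sp=3, e=sp−y≈-7.571398; I≈2.725944, D=e−e_prev≈-14.100224; u=3/2·(-7.571398)+3/2·2.725944+3/2·(-14.100224)≈-28.418517; next y=-1/5·10.571398+1/4·(-28.418517)≈-9.218909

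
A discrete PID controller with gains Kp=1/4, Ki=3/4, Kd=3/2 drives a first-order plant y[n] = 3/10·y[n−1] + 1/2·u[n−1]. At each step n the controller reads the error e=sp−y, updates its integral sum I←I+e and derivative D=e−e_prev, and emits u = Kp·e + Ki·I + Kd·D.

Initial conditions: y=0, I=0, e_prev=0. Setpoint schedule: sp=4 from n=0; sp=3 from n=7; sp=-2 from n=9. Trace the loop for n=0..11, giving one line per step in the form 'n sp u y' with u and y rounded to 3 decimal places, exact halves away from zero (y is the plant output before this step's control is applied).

(exact arithmetic carried between steps; '≈' marks a value shown rounded to 6 d.p. or computed from one; I and e_prev carry over from the previous line; the table rounds u and y to 3 d.p., halves away from zero)
n=0: y=0, sp=4, e=sp−y=4; I=4, D=e−e_prev=4; u=1/4·4+3/4·4+3/2·4=10; next y=3/10·0+1/2·10=5
n=1: y=5, sp=4, e=sp−y=-1; I=3, D=e−e_prev=-5; u=1/4·(-1)+3/4·3+3/2·(-5)=-5.5; next y=3/10·5+1/2·(-5.5)=-1.25
n=2: y=-1.25, sp=4, e=sp−y=5.25; I=8.25, D=e−e_prev=6.25; u=1/4·5.25+3/4·8.25+3/2·6.25=16.875; next y=3/10·(-1.25)+1/2·16.875=8.0625
n=3: y=8.0625, sp=4, e=sp−y=-4.0625; I=4.1875, D=e−e_prev=-9.3125; u=1/4·(-4.0625)+3/4·4.1875+3/2·(-9.3125)=-11.84375; next y=3/10·8.0625+1/2·(-11.84375)=-3.503125
n=4: y=-3.503125, sp=4, e=sp−y=7.503125; I=11.690625, D=e−e_prev=11.565625; u=1/4·7.503125+3/4·11.690625+3/2·11.565625≈27.992188; next y=3/10·(-3.503125)+1/2·27.992188≈12.945156
n=5: y≈12.945156, sp=4, e=sp−y≈-8.945156; I≈2.745469, D=e−e_prev≈-16.448281; u=1/4·(-8.945156)+3/4·2.745469+3/2·(-16.448281)≈-24.849609; next y=3/10·12.945156+1/2·(-24.849609)≈-8.541258
n=6: y≈-8.541258, sp=4, e=sp−y≈12.541258; I≈15.286727, D=e−e_prev≈21.486414; u=1/4·12.541258+3/4·15.286727+3/2·21.486414≈46.829980; next y=3/10·(-8.541258)+1/2·46.829980≈20.852613
n=7: y≈20.852613, sp=3, e=sp−y≈-17.852613; I≈-2.565886, D=e−e_prev≈-30.393871; u=1/4·(-17.852613)+3/4·(-2.565886)+3/2·(-30.393871)≈-51.978374; next y=3/10·20.852613+1/2·(-51.978374)≈-19.733403
n=8: y≈-19.733403, sp=3, e=sp−y≈22.733403; I≈20.167517, D=e−e_prev≈40.586016; u=1/4·22.733403+3/4·20.167517+3/2·40.586016≈81.688012; next y=3/10·(-19.733403)+1/2·81.688012≈34.923985
n=9: y≈34.923985, sp=-2, e=sp−y≈-36.923985; I≈-16.756468, D=e−e_prev≈-59.657388; u=1/4·(-36.923985)+3/4·(-16.756468)+3/2·(-59.657388)≈-111.284430; next y=3/10·34.923985+1/2·(-111.284430)≈-45.165020
n=10: y≈-45.165020, sp=-2, e=sp−y≈43.165020; I≈26.408551, D=e−e_prev≈80.089005; u=1/4·43.165020+3/4·26.408551+3/2·80.089005≈150.731175; next y=3/10·(-45.165020)+1/2·150.731175≈61.816082
n=11: y≈61.816082, sp=-2, e=sp−y≈-63.816082; I≈-37.407531, D=e−e_prev≈-106.981101; u=1/4·(-63.816082)+3/4·(-37.407531)+3/2·(-106.981101)≈-204.481321; next y=3/10·61.816082+1/2·(-204.481321)≈-83.695836

0 4 10.000 0.000
1 4 -5.500 5.000
2 4 16.875 -1.250
3 4 -11.844 8.063
4 4 27.992 -3.503
5 4 -24.850 12.945
6 4 46.830 -8.541
7 3 -51.978 20.853
8 3 81.688 -19.733
9 -2 -111.284 34.924
10 -2 150.731 -45.165
11 -2 -204.481 61.816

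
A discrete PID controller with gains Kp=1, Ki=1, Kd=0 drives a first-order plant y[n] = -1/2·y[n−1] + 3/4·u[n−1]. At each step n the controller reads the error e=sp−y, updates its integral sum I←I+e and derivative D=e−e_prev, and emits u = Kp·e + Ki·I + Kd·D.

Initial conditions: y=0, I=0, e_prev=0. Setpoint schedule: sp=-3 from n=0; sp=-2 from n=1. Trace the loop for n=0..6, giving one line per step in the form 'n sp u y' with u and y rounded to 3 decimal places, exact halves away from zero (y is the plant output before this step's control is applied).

0 -3 -6.000 0.000
1 -2 2.000 -4.500
2 -2 -12.000 3.750
3 -2 11.500 -10.875
4 -2 -29.500 14.063
5 -2 40.875 -29.156
6 -2 -80.750 45.234

(exact arithmetic carried between steps; '≈' marks a value shown rounded to 6 d.p. or computed from one; I and e_prev carry over from the previous line; the table rounds u and y to 3 d.p., halves away from zero)
n=0: y=0, sp=-3, e=sp−y=-3; I=-3, D=e−e_prev=-3; u=1·(-3)+1·(-3)+0·(-3)=-6; next y=-1/2·0+3/4·(-6)=-4.5
n=1: y=-4.5, sp=-2, e=sp−y=2.5; I=-0.5, D=e−e_prev=5.5; u=1·2.5+1·(-0.5)+0·5.5=2; next y=-1/2·(-4.5)+3/4·2=3.75
n=2: y=3.75, sp=-2, e=sp−y=-5.75; I=-6.25, D=e−e_prev=-8.25; u=1·(-5.75)+1·(-6.25)+0·(-8.25)=-12; next y=-1/2·3.75+3/4·(-12)=-10.875
n=3: y=-10.875, sp=-2, e=sp−y=8.875; I=2.625, D=e−e_prev=14.625; u=1·8.875+1·2.625+0·14.625=11.5; next y=-1/2·(-10.875)+3/4·11.5=14.0625
n=4: y=14.0625, sp=-2, e=sp−y=-16.0625; I=-13.4375, D=e−e_prev=-24.9375; u=1·(-16.0625)+1·(-13.4375)+0·(-24.9375)=-29.5; next y=-1/2·14.0625+3/4·(-29.5)=-29.15625
n=5: y=-29.15625, sp=-2, e=sp−y=27.15625; I=13.71875, D=e−e_prev=43.21875; u=1·27.15625+1·13.71875+0·43.21875=40.875; next y=-1/2·(-29.15625)+3/4·40.875=45.234375
n=6: y=45.234375, sp=-2, e=sp−y=-47.234375; I=-33.515625, D=e−e_prev=-74.390625; u=1·(-47.234375)+1·(-33.515625)+0·(-74.390625)=-80.75; next y=-1/2·45.234375+3/4·(-80.75)≈-83.179688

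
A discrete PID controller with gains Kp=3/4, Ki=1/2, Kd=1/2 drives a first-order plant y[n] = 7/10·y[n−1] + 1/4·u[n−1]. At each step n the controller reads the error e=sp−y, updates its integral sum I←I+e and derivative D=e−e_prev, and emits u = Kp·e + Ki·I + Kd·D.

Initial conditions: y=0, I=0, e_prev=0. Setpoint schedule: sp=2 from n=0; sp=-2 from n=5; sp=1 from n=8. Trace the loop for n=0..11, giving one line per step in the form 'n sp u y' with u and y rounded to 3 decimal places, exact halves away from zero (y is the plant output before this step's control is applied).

(exact arithmetic carried between steps; '≈' marks a value shown rounded to 6 d.p. or computed from one; I and e_prev carry over from the previous line; the table rounds u and y to 3 d.p., halves away from zero)
n=0: y=0, sp=2, e=sp−y=2; I=2, D=e−e_prev=2; u=3/4·2+1/2·2+1/2·2=3.5; next y=7/10·0+1/4·3.5=0.875
n=1: y=0.875, sp=2, e=sp−y=1.125; I=3.125, D=e−e_prev=-0.875; u=3/4·1.125+1/2·3.125+1/2·(-0.875)=1.96875; next y=7/10·0.875+1/4·1.96875≈1.104688
n=2: y≈1.104688, sp=2, e=sp−y≈0.895313; I≈4.020313, D=e−e_prev≈-0.229688; u=3/4·0.895313+1/2·4.020313+1/2·(-0.229688)≈2.566797; next y=7/10·1.104688+1/4·2.566797≈1.414980
n=3: y≈1.414980, sp=2, e=sp−y≈0.585020; I≈4.605332, D=e−e_prev≈-0.310293; u=3/4·0.585020+1/2·4.605332+1/2·(-0.310293)≈2.586284; next y=7/10·1.414980+1/4·2.586284≈1.637057
n=4: y≈1.637057, sp=2, e=sp−y≈0.362943; I≈4.968275, D=e−e_prev≈-0.222077; u=3/4·0.362943+1/2·4.968275+1/2·(-0.222077)≈2.645306; next y=7/10·1.637057+1/4·2.645306≈1.807267
n=5: y≈1.807267, sp=-2, e=sp−y≈-3.807267; I≈1.161008, D=e−e_prev≈-4.170209; u=3/4·(-3.807267)+1/2·1.161008+1/2·(-4.170209)≈-4.360051; next y=7/10·1.807267+1/4·(-4.360051)≈0.175074
n=6: y≈0.175074, sp=-2, e=sp−y≈-2.175074; I≈-1.014066, D=e−e_prev≈1.632193; u=3/4·(-2.175074)+1/2·(-1.014066)+1/2·1.632193≈-1.322242; next y=7/10·0.175074+1/4·(-1.322242)≈-0.208009
n=7: y≈-0.208009, sp=-2, e=sp−y≈-1.791991; I≈-2.806057, D=e−e_prev≈0.383083; u=3/4·(-1.791991)+1/2·(-2.806057)+1/2·0.383083≈-2.555481; next y=7/10·(-0.208009)+1/4·(-2.555481)≈-0.784476
n=8: y≈-0.784476, sp=1, e=sp−y≈1.784476; I≈-1.021581, D=e−e_prev≈3.576468; u=3/4·1.784476+1/2·(-1.021581)+1/2·3.576468≈2.615801; next y=7/10·(-0.784476)+1/4·2.615801≈0.104817
n=9: y≈0.104817, sp=1, e=sp−y≈0.895183; I≈-0.126398, D=e−e_prev≈-0.889293; u=3/4·0.895183+1/2·(-0.126398)+1/2·(-0.889293)≈0.163542; next y=7/10·0.104817+1/4·0.163542≈0.114257
n=10: y≈0.114257, sp=1, e=sp−y≈0.885743; I≈0.759345, D=e−e_prev≈-0.009441; u=3/4·0.885743+1/2·0.759345+1/2·(-0.009441)≈1.039259; next y=7/10·0.114257+1/4·1.039259≈0.339795
n=11: y≈0.339795, sp=1, e=sp−y≈0.660205; I≈1.419550, D=e−e_prev≈-0.225538; u=3/4·0.660205+1/2·1.419550+1/2·(-0.225538)≈1.092160; next y=7/10·0.339795+1/4·1.092160≈0.510896

0 2 3.500 0.000
1 2 1.969 0.875
2 2 2.567 1.105
3 2 2.586 1.415
4 2 2.645 1.637
5 -2 -4.360 1.807
6 -2 -1.322 0.175
7 -2 -2.555 -0.208
8 1 2.616 -0.784
9 1 0.164 0.105
10 1 1.039 0.114
11 1 1.092 0.340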